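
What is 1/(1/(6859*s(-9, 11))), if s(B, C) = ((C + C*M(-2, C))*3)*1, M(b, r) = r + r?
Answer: 5205981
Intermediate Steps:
M(b, r) = 2*r
s(B, C) = 3*C + 6*C² (s(B, C) = ((C + C*(2*C))*3)*1 = ((C + 2*C²)*3)*1 = (3*C + 6*C²)*1 = 3*C + 6*C²)
1/(1/(6859*s(-9, 11))) = 1/(1/(6859*(3*11*(1 + 2*11)))) = 1/(1/(6859*(3*11*(1 + 22)))) = 1/(1/(6859*(3*11*23))) = 1/(1/(6859*759)) = 1/(1/5205981) = 5205981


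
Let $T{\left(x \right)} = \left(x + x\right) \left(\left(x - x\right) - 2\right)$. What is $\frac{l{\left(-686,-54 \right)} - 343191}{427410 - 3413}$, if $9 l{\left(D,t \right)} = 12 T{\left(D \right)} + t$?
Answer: $- \frac{1018615}{1271991} \approx -0.8008$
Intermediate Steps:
$T{\left(x \right)} = - 4 x$ ($T{\left(x \right)} = 2 x \left(0 - 2\right) = 2 x \left(-2\right) = - 4 x$)
$l{\left(D,t \right)} = - \frac{16 D}{3} + \frac{t}{9}$ ($l{\left(D,t \right)} = \frac{12 \left(- 4 D\right) + t}{9} = \frac{- 48 D + t}{9} = \frac{t - 48 D}{9} = - \frac{16 D}{3} + \frac{t}{9}$)
$\frac{l{\left(-686,-54 \right)} - 343191}{427410 - 3413} = \frac{\left(\left(- \frac{16}{3}\right) \left(-686\right) + \frac{1}{9} \left(-54\right)\right) - 343191}{427410 - 3413} = \frac{\left(\frac{10976}{3} - 6\right) - 343191}{423997} = \left(\frac{10958}{3} - 343191\right) \frac{1}{423997} = \left(- \frac{1018615}{3}\right) \frac{1}{423997} = - \frac{1018615}{1271991}$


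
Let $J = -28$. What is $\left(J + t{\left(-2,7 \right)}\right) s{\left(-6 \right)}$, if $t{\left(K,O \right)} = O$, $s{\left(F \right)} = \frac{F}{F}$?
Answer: $-21$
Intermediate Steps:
$s{\left(F \right)} = 1$
$\left(J + t{\left(-2,7 \right)}\right) s{\left(-6 \right)} = \left(-28 + 7\right) 1 = \left(-21\right) 1 = -21$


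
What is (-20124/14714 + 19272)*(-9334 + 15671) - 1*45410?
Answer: 898088022784/7357 ≈ 1.2207e+8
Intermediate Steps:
(-20124/14714 + 19272)*(-9334 + 15671) - 1*45410 = (-20124*1/14714 + 19272)*6337 - 45410 = (-10062/7357 + 19272)*6337 - 45410 = (141774042/7357)*6337 - 45410 = 898422104154/7357 - 45410 = 898088022784/7357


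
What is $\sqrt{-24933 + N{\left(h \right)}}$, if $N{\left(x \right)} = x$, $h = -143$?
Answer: $2 i \sqrt{6269} \approx 158.35 i$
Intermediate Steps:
$\sqrt{-24933 + N{\left(h \right)}} = \sqrt{-24933 - 143} = \sqrt{-25076} = 2 i \sqrt{6269}$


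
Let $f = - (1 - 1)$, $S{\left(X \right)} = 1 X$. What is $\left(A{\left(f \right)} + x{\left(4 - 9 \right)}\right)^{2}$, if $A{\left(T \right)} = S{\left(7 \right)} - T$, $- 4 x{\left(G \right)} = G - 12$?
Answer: $\frac{2025}{16} \approx 126.56$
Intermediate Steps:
$S{\left(X \right)} = X$
$x{\left(G \right)} = 3 - \frac{G}{4}$ ($x{\left(G \right)} = - \frac{G - 12}{4} = - \frac{-12 + G}{4} = 3 - \frac{G}{4}$)
$f = 0$ ($f = \left(-1\right) 0 = 0$)
$A{\left(T \right)} = 7 - T$
$\left(A{\left(f \right)} + x{\left(4 - 9 \right)}\right)^{2} = \left(\left(7 - 0\right) + \left(3 - \frac{4 - 9}{4}\right)\right)^{2} = \left(\left(7 + 0\right) + \left(3 - - \frac{5}{4}\right)\right)^{2} = \left(7 + \left(3 + \frac{5}{4}\right)\right)^{2} = \left(7 + \frac{17}{4}\right)^{2} = \left(\frac{45}{4}\right)^{2} = \frac{2025}{16}$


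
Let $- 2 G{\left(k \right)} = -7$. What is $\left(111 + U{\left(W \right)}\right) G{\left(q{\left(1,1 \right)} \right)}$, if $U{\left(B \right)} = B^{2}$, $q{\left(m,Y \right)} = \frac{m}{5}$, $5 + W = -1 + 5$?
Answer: $392$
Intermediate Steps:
$W = -1$ ($W = -5 + \left(-1 + 5\right) = -5 + 4 = -1$)
$q{\left(m,Y \right)} = \frac{m}{5}$ ($q{\left(m,Y \right)} = m \frac{1}{5} = \frac{m}{5}$)
$G{\left(k \right)} = \frac{7}{2}$ ($G{\left(k \right)} = \left(- \frac{1}{2}\right) \left(-7\right) = \frac{7}{2}$)
$\left(111 + U{\left(W \right)}\right) G{\left(q{\left(1,1 \right)} \right)} = \left(111 + \left(-1\right)^{2}\right) \frac{7}{2} = \left(111 + 1\right) \frac{7}{2} = 112 \cdot \frac{7}{2} = 392$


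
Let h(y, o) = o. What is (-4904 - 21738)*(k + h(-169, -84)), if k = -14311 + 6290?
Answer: 215933410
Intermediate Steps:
k = -8021
(-4904 - 21738)*(k + h(-169, -84)) = (-4904 - 21738)*(-8021 - 84) = -26642*(-8105) = 215933410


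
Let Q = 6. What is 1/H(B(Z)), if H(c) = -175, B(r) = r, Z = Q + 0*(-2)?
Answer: -1/175 ≈ -0.0057143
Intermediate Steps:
Z = 6 (Z = 6 + 0*(-2) = 6 + 0 = 6)
1/H(B(Z)) = 1/(-175) = -1/175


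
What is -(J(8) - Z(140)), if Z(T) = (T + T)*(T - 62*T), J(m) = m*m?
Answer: -2391264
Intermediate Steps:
J(m) = m**2
Z(T) = -122*T**2 (Z(T) = (2*T)*(-61*T) = -122*T**2)
-(J(8) - Z(140)) = -(8**2 - (-122)*140**2) = -(64 - (-122)*19600) = -(64 - 1*(-2391200)) = -(64 + 2391200) = -1*2391264 = -2391264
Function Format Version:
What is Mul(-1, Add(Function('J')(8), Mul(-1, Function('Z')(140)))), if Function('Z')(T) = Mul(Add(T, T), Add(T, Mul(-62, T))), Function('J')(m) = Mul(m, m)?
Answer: -2391264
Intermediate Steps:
Function('J')(m) = Pow(m, 2)
Function('Z')(T) = Mul(-122, Pow(T, 2)) (Function('Z')(T) = Mul(Mul(2, T), Mul(-61, T)) = Mul(-122, Pow(T, 2)))
Mul(-1, Add(Function('J')(8), Mul(-1, Function('Z')(140)))) = Mul(-1, Add(Pow(8, 2), Mul(-1, Mul(-122, Pow(140, 2))))) = Mul(-1, Add(64, Mul(-1, Mul(-122, 19600)))) = Mul(-1, Add(64, Mul(-1, -2391200))) = Mul(-1, Add(64, 2391200)) = Mul(-1, 2391264) = -2391264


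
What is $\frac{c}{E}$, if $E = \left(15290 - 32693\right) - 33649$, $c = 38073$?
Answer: $- \frac{38073}{51052} \approx -0.74577$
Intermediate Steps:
$E = -51052$ ($E = -17403 - 33649 = -51052$)
$\frac{c}{E} = \frac{38073}{-51052} = 38073 \left(- \frac{1}{51052}\right) = - \frac{38073}{51052}$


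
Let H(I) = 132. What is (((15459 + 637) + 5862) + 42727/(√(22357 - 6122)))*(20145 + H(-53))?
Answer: 445242366 + 866375379*√16235/16235 ≈ 4.5204e+8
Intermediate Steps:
(((15459 + 637) + 5862) + 42727/(√(22357 - 6122)))*(20145 + H(-53)) = (((15459 + 637) + 5862) + 42727/(√(22357 - 6122)))*(20145 + 132) = ((16096 + 5862) + 42727/(√16235))*20277 = (21958 + 42727*(√16235/16235))*20277 = (21958 + 42727*√16235/16235)*20277 = 445242366 + 866375379*√16235/16235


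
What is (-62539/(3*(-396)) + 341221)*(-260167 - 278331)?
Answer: -109162453241663/594 ≈ -1.8378e+11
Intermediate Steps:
(-62539/(3*(-396)) + 341221)*(-260167 - 278331) = (-62539/(-1188) + 341221)*(-538498) = (-62539*(-1/1188) + 341221)*(-538498) = (62539/1188 + 341221)*(-538498) = (405433087/1188)*(-538498) = -109162453241663/594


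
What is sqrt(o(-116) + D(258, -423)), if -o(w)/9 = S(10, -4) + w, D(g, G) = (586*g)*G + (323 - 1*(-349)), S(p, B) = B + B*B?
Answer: 2*I*sqrt(15987729) ≈ 7996.9*I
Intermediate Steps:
S(p, B) = B + B**2
D(g, G) = 672 + 586*G*g (D(g, G) = 586*G*g + (323 + 349) = 586*G*g + 672 = 672 + 586*G*g)
o(w) = -108 - 9*w (o(w) = -9*(-4*(1 - 4) + w) = -9*(-4*(-3) + w) = -9*(12 + w) = -108 - 9*w)
sqrt(o(-116) + D(258, -423)) = sqrt((-108 - 9*(-116)) + (672 + 586*(-423)*258)) = sqrt((-108 + 1044) + (672 - 63952524)) = sqrt(936 - 63951852) = sqrt(-63950916) = 2*I*sqrt(15987729)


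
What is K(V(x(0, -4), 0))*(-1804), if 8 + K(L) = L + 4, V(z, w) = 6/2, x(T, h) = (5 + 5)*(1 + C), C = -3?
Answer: 1804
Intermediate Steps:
x(T, h) = -20 (x(T, h) = (5 + 5)*(1 - 3) = 10*(-2) = -20)
V(z, w) = 3 (V(z, w) = 6*(½) = 3)
K(L) = -4 + L (K(L) = -8 + (L + 4) = -8 + (4 + L) = -4 + L)
K(V(x(0, -4), 0))*(-1804) = (-4 + 3)*(-1804) = -1*(-1804) = 1804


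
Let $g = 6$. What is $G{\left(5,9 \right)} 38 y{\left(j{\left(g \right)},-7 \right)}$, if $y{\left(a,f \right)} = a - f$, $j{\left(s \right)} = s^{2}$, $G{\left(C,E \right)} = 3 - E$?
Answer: $-9804$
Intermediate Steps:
$G{\left(5,9 \right)} 38 y{\left(j{\left(g \right)},-7 \right)} = \left(3 - 9\right) 38 \left(6^{2} - -7\right) = \left(3 - 9\right) 38 \left(36 + 7\right) = \left(-6\right) 38 \cdot 43 = \left(-228\right) 43 = -9804$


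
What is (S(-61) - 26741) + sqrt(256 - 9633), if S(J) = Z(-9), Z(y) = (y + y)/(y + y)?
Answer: -26740 + I*sqrt(9377) ≈ -26740.0 + 96.835*I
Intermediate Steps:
Z(y) = 1 (Z(y) = (2*y)/((2*y)) = (2*y)*(1/(2*y)) = 1)
S(J) = 1
(S(-61) - 26741) + sqrt(256 - 9633) = (1 - 26741) + sqrt(256 - 9633) = -26740 + sqrt(-9377) = -26740 + I*sqrt(9377)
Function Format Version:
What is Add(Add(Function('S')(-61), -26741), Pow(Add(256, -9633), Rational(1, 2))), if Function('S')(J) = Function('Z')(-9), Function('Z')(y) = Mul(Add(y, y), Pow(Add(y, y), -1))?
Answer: Add(-26740, Mul(I, Pow(9377, Rational(1, 2)))) ≈ Add(-26740., Mul(96.835, I))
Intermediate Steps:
Function('Z')(y) = 1 (Function('Z')(y) = Mul(Mul(2, y), Pow(Mul(2, y), -1)) = Mul(Mul(2, y), Mul(Rational(1, 2), Pow(y, -1))) = 1)
Function('S')(J) = 1
Add(Add(Function('S')(-61), -26741), Pow(Add(256, -9633), Rational(1, 2))) = Add(Add(1, -26741), Pow(Add(256, -9633), Rational(1, 2))) = Add(-26740, Pow(-9377, Rational(1, 2))) = Add(-26740, Mul(I, Pow(9377, Rational(1, 2))))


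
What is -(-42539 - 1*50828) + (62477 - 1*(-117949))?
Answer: 273793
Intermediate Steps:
-(-42539 - 1*50828) + (62477 - 1*(-117949)) = -(-42539 - 50828) + (62477 + 117949) = -1*(-93367) + 180426 = 93367 + 180426 = 273793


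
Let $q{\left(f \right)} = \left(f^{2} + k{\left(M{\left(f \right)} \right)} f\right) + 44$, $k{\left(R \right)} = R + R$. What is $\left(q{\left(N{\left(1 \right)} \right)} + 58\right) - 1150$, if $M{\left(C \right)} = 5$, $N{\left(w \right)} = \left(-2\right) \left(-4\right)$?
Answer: $-904$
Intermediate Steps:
$N{\left(w \right)} = 8$
$k{\left(R \right)} = 2 R$
$q{\left(f \right)} = 44 + f^{2} + 10 f$ ($q{\left(f \right)} = \left(f^{2} + 2 \cdot 5 f\right) + 44 = \left(f^{2} + 10 f\right) + 44 = 44 + f^{2} + 10 f$)
$\left(q{\left(N{\left(1 \right)} \right)} + 58\right) - 1150 = \left(\left(44 + 8^{2} + 10 \cdot 8\right) + 58\right) - 1150 = \left(\left(44 + 64 + 80\right) + 58\right) - 1150 = \left(188 + 58\right) - 1150 = 246 - 1150 = -904$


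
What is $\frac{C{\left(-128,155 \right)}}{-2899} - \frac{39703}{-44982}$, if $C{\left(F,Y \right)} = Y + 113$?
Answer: $\frac{103043821}{130402818} \approx 0.7902$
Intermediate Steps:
$C{\left(F,Y \right)} = 113 + Y$
$\frac{C{\left(-128,155 \right)}}{-2899} - \frac{39703}{-44982} = \frac{113 + 155}{-2899} - \frac{39703}{-44982} = 268 \left(- \frac{1}{2899}\right) - - \frac{39703}{44982} = - \frac{268}{2899} + \frac{39703}{44982} = \frac{103043821}{130402818}$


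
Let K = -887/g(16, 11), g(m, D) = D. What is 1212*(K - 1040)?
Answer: -14940324/11 ≈ -1.3582e+6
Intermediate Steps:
K = -887/11 ≈ -80.636
1212*(K - 1040) = 1212*(-887/11 - 1040) = 1212*(-12327/11) = -14940324/11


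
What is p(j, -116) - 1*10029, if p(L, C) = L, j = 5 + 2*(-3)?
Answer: -10030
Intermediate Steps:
j = -1 (j = 5 - 6 = -1)
p(j, -116) - 1*10029 = -1 - 1*10029 = -1 - 10029 = -10030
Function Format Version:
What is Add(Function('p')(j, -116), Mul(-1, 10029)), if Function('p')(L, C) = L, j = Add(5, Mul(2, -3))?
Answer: -10030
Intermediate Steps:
j = -1 (j = Add(5, -6) = -1)
Add(Function('p')(j, -116), Mul(-1, 10029)) = Add(-1, Mul(-1, 10029)) = Add(-1, -10029) = -10030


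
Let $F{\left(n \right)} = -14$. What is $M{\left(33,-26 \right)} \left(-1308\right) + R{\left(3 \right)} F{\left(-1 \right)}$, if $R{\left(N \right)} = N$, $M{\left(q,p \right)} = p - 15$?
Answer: $53586$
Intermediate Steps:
$M{\left(q,p \right)} = -15 + p$
$M{\left(33,-26 \right)} \left(-1308\right) + R{\left(3 \right)} F{\left(-1 \right)} = \left(-15 - 26\right) \left(-1308\right) + 3 \left(-14\right) = \left(-41\right) \left(-1308\right) - 42 = 53628 - 42 = 53586$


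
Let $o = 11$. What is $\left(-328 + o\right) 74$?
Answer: $-23458$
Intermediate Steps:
$\left(-328 + o\right) 74 = \left(-328 + 11\right) 74 = \left(-317\right) 74 = -23458$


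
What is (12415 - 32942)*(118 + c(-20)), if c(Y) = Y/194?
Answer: -234746772/97 ≈ -2.4201e+6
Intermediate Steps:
c(Y) = Y/194 (c(Y) = Y*(1/194) = Y/194)
(12415 - 32942)*(118 + c(-20)) = (12415 - 32942)*(118 + (1/194)*(-20)) = -20527*(118 - 10/97) = -20527*11436/97 = -234746772/97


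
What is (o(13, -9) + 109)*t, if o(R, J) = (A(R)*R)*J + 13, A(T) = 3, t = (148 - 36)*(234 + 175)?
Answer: -10490032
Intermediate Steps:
t = 45808 (t = 112*409 = 45808)
o(R, J) = 13 + 3*J*R (o(R, J) = (3*R)*J + 13 = 3*J*R + 13 = 13 + 3*J*R)
(o(13, -9) + 109)*t = ((13 + 3*(-9)*13) + 109)*45808 = ((13 - 351) + 109)*45808 = (-338 + 109)*45808 = -229*45808 = -10490032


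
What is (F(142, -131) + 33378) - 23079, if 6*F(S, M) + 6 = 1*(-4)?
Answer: 30892/3 ≈ 10297.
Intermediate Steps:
F(S, M) = -5/3 (F(S, M) = -1 + (1*(-4))/6 = -1 + (⅙)*(-4) = -1 - ⅔ = -5/3)
(F(142, -131) + 33378) - 23079 = (-5/3 + 33378) - 23079 = 100129/3 - 23079 = 30892/3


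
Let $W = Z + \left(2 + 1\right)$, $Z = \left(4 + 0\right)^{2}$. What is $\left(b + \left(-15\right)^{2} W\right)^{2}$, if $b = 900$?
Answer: $26780625$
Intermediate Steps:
$Z = 16$ ($Z = 4^{2} = 16$)
$W = 19$ ($W = 16 + \left(2 + 1\right) = 16 + 3 = 19$)
$\left(b + \left(-15\right)^{2} W\right)^{2} = \left(900 + \left(-15\right)^{2} \cdot 19\right)^{2} = \left(900 + 225 \cdot 19\right)^{2} = \left(900 + 4275\right)^{2} = 5175^{2} = 26780625$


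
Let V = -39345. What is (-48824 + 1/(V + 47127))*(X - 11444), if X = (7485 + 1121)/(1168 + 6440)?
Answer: 16538648224026991/29602728 ≈ 5.5869e+8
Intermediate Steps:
X = 4303/3804 (X = 8606/7608 = 8606*(1/7608) = 4303/3804 ≈ 1.1312)
(-48824 + 1/(V + 47127))*(X - 11444) = (-48824 + 1/(-39345 + 47127))*(4303/3804 - 11444) = (-48824 + 1/7782)*(-43528673/3804) = -379948367/7782*(-43528673/3804) = 16538648224026991/29602728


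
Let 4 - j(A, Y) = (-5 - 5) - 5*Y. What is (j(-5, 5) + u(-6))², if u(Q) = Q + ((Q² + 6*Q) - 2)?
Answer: 961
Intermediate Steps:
j(A, Y) = 14 + 5*Y (j(A, Y) = 4 - ((-5 - 5) - 5*Y) = 4 - (-10 - 5*Y) = 4 + (10 + 5*Y) = 14 + 5*Y)
u(Q) = -2 + Q² + 7*Q (u(Q) = Q + (-2 + Q² + 6*Q) = -2 + Q² + 7*Q)
(j(-5, 5) + u(-6))² = ((14 + 5*5) + (-2 + (-6)² + 7*(-6)))² = ((14 + 25) + (-2 + 36 - 42))² = (39 - 8)² = 31² = 961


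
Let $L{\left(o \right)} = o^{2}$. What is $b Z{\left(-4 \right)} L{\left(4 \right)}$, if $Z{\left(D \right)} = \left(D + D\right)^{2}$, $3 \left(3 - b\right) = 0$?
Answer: $3072$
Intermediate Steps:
$b = 3$ ($b = 3 - 0 = 3 + 0 = 3$)
$Z{\left(D \right)} = 4 D^{2}$ ($Z{\left(D \right)} = \left(2 D\right)^{2} = 4 D^{2}$)
$b Z{\left(-4 \right)} L{\left(4 \right)} = 3 \cdot 4 \left(-4\right)^{2} \cdot 4^{2} = 3 \cdot 4 \cdot 16 \cdot 16 = 3 \cdot 64 \cdot 16 = 192 \cdot 16 = 3072$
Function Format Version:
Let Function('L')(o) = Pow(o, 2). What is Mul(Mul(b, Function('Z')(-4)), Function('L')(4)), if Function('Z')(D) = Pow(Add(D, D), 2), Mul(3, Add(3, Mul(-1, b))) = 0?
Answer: 3072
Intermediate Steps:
b = 3 (b = Add(3, Mul(Rational(-1, 3), 0)) = Add(3, 0) = 3)
Function('Z')(D) = Mul(4, Pow(D, 2)) (Function('Z')(D) = Pow(Mul(2, D), 2) = Mul(4, Pow(D, 2)))
Mul(Mul(b, Function('Z')(-4)), Function('L')(4)) = Mul(Mul(3, Mul(4, Pow(-4, 2))), Pow(4, 2)) = Mul(Mul(3, Mul(4, 16)), 16) = Mul(Mul(3, 64), 16) = Mul(192, 16) = 3072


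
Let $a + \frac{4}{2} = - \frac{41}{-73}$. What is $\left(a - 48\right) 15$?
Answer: $- \frac{54135}{73} \approx -741.58$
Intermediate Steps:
$a = - \frac{105}{73}$ ($a = -2 - \frac{41}{-73} = -2 - - \frac{41}{73} = -2 + \frac{41}{73} = - \frac{105}{73} \approx -1.4384$)
$\left(a - 48\right) 15 = \left(- \frac{105}{73} - 48\right) 15 = \left(- \frac{3609}{73}\right) 15 = - \frac{54135}{73}$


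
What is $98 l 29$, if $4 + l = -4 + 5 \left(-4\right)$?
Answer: $-79576$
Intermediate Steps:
$l = -28$ ($l = -4 + \left(-4 + 5 \left(-4\right)\right) = -4 - 24 = -28$)
$98 l 29 = 98 \left(-28\right) 29 = \left(-2744\right) 29 = -79576$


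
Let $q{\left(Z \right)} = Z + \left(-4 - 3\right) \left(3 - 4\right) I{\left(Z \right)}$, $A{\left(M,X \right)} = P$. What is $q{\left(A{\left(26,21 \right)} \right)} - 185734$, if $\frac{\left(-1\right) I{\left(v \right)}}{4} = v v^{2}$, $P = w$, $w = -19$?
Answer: $6299$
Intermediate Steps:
$P = -19$
$I{\left(v \right)} = - 4 v^{3}$ ($I{\left(v \right)} = - 4 v v^{2} = - 4 v^{3}$)
$A{\left(M,X \right)} = -19$
$q{\left(Z \right)} = Z - 28 Z^{3}$ ($q{\left(Z \right)} = Z + \left(-4 - 3\right) \left(3 - 4\right) \left(- 4 Z^{3}\right) = Z + \left(-7\right) \left(-1\right) \left(- 4 Z^{3}\right) = Z + 7 \left(- 4 Z^{3}\right) = Z - 28 Z^{3}$)
$q{\left(A{\left(26,21 \right)} \right)} - 185734 = \left(-19 - 28 \left(-19\right)^{3}\right) - 185734 = \left(-19 - -192052\right) - 185734 = \left(-19 + 192052\right) - 185734 = 192033 - 185734 = 6299$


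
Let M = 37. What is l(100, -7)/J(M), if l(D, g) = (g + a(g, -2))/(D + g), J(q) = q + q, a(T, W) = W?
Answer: -3/2294 ≈ -0.0013078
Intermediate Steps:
J(q) = 2*q
l(D, g) = (-2 + g)/(D + g) (l(D, g) = (g - 2)/(D + g) = (-2 + g)/(D + g))
l(100, -7)/J(M) = ((-2 - 7)/(100 - 7))/((2*37)) = (-9/93)/74 = ((1/93)*(-9))*(1/74) = -3/31*1/74 = -3/2294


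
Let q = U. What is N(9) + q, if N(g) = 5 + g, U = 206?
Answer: 220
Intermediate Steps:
q = 206
N(9) + q = (5 + 9) + 206 = 14 + 206 = 220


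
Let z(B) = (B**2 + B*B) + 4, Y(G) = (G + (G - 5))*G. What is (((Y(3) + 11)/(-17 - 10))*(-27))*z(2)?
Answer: 168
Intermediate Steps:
Y(G) = G*(-5 + 2*G) (Y(G) = (G + (-5 + G))*G = (-5 + 2*G)*G = G*(-5 + 2*G))
z(B) = 4 + 2*B**2 (z(B) = (B**2 + B**2) + 4 = 2*B**2 + 4 = 4 + 2*B**2)
(((Y(3) + 11)/(-17 - 10))*(-27))*z(2) = (((3*(-5 + 2*3) + 11)/(-17 - 10))*(-27))*(4 + 2*2**2) = (((3*(-5 + 6) + 11)/(-27))*(-27))*(4 + 2*4) = (((3*1 + 11)*(-1/27))*(-27))*(4 + 8) = (((3 + 11)*(-1/27))*(-27))*12 = ((14*(-1/27))*(-27))*12 = -14/27*(-27)*12 = 14*12 = 168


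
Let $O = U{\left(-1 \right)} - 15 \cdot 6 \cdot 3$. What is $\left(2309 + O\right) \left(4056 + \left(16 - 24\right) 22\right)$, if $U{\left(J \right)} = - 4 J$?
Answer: $7926840$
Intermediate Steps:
$O = -266$ ($O = \left(-4\right) \left(-1\right) - 15 \cdot 6 \cdot 3 = 4 - 270 = -266$)
$\left(2309 + O\right) \left(4056 + \left(16 - 24\right) 22\right) = \left(2309 - 266\right) \left(4056 + \left(16 - 24\right) 22\right) = 2043 \left(4056 - 176\right) = 2043 \cdot 3880 = 7926840$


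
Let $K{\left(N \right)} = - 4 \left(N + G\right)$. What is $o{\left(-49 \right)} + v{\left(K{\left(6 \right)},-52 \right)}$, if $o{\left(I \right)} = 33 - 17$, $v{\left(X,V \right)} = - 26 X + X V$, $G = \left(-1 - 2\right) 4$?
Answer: $-1856$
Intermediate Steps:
$G = -12$ ($G = \left(-3\right) 4 = -12$)
$K{\left(N \right)} = 48 - 4 N$ ($K{\left(N \right)} = - 4 \left(N - 12\right) = - 4 \left(-12 + N\right) = 48 - 4 N$)
$v{\left(X,V \right)} = - 26 X + V X$
$o{\left(I \right)} = 16$
$o{\left(-49 \right)} + v{\left(K{\left(6 \right)},-52 \right)} = 16 + \left(48 - 24\right) \left(-26 - 52\right) = 16 + \left(48 - 24\right) \left(-78\right) = 16 + 24 \left(-78\right) = 16 - 1872 = -1856$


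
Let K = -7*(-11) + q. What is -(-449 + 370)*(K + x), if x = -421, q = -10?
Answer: -27966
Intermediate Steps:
K = 67 (K = -7*(-11) - 10 = 77 - 10 = 67)
-(-449 + 370)*(K + x) = -(-449 + 370)*(67 - 421) = -(-79)*(-354) = -1*27966 = -27966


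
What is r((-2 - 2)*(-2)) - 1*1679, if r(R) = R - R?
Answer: -1679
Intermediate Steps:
r(R) = 0
r((-2 - 2)*(-2)) - 1*1679 = 0 - 1*1679 = 0 - 1679 = -1679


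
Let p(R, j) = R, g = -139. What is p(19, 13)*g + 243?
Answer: -2398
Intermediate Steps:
p(19, 13)*g + 243 = 19*(-139) + 243 = -2641 + 243 = -2398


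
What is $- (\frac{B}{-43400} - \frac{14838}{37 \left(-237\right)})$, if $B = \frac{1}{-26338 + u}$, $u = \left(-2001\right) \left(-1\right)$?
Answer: $- \frac{5224092809723}{3087348013400} \approx -1.6921$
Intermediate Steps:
$u = 2001$
$B = - \frac{1}{24337}$ ($B = \frac{1}{-26338 + 2001} = \frac{1}{-24337} = - \frac{1}{24337} \approx -4.109 \cdot 10^{-5}$)
$- (\frac{B}{-43400} - \frac{14838}{37 \left(-237\right)}) = - (- \frac{1}{24337 \left(-43400\right)} - \frac{14838}{37 \left(-237\right)}) = - (\left(- \frac{1}{24337}\right) \left(- \frac{1}{43400}\right) - \frac{14838}{-8769}) = - (\frac{1}{1056225800} - - \frac{4946}{2923}) = - (\frac{1}{1056225800} + \frac{4946}{2923}) = \left(-1\right) \frac{5224092809723}{3087348013400} = - \frac{5224092809723}{3087348013400}$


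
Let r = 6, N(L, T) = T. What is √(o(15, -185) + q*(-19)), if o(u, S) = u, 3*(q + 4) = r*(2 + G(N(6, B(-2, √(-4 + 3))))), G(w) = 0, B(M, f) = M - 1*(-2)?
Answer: √15 ≈ 3.8730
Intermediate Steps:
B(M, f) = 2 + M (B(M, f) = M + 2 = 2 + M)
q = 0 (q = -4 + (6*(2 + 0))/3 = -4 + (6*2)/3 = -4 + (⅓)*12 = -4 + 4 = 0)
√(o(15, -185) + q*(-19)) = √(15 + 0*(-19)) = √(15 + 0) = √15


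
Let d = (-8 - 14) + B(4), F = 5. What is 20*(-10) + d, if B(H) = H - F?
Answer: -223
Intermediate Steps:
B(H) = -5 + H (B(H) = H - 1*5 = H - 5 = -5 + H)
d = -23 (d = (-8 - 14) + (-5 + 4) = -22 - 1 = -23)
20*(-10) + d = 20*(-10) - 23 = -200 - 23 = -223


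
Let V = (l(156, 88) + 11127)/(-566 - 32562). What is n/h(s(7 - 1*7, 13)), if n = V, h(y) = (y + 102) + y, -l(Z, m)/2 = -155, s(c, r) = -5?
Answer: -11437/3047776 ≈ -0.0037526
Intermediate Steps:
l(Z, m) = 310 (l(Z, m) = -2*(-155) = 310)
V = -11437/33128 (V = (310 + 11127)/(-566 - 32562) = 11437/(-33128) = 11437*(-1/33128) = -11437/33128 ≈ -0.34524)
h(y) = 102 + 2*y (h(y) = (102 + y) + y = 102 + 2*y)
n = -11437/33128 ≈ -0.34524
n/h(s(7 - 1*7, 13)) = -11437/(33128*(102 + 2*(-5))) = -11437/(33128*(102 - 10)) = -11437/33128/92 = -11437/33128*1/92 = -11437/3047776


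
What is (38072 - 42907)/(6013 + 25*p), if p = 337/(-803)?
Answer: -3882505/4820014 ≈ -0.80550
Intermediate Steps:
p = -337/803 (p = 337*(-1/803) = -337/803 ≈ -0.41968)
(38072 - 42907)/(6013 + 25*p) = (38072 - 42907)/(6013 + 25*(-337/803)) = -4835/(6013 - 8425/803) = -4835/4820014/803 = -4835*803/4820014 = -3882505/4820014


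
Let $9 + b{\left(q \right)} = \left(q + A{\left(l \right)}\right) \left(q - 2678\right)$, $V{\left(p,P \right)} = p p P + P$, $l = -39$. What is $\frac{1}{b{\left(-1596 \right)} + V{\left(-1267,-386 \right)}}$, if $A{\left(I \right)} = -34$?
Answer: $- \frac{1}{612675329} \approx -1.6322 \cdot 10^{-9}$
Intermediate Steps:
$V{\left(p,P \right)} = P + P p^{2}$ ($V{\left(p,P \right)} = p^{2} P + P = P p^{2} + P = P + P p^{2}$)
$b{\left(q \right)} = -9 + \left(-2678 + q\right) \left(-34 + q\right)$ ($b{\left(q \right)} = -9 + \left(q - 34\right) \left(q - 2678\right) = -9 + \left(-34 + q\right) \left(-2678 + q\right) = -9 + \left(-2678 + q\right) \left(-34 + q\right)$)
$\frac{1}{b{\left(-1596 \right)} + V{\left(-1267,-386 \right)}} = \frac{1}{\left(91043 + \left(-1596\right)^{2} - -4328352\right) - 386 \left(1 + \left(-1267\right)^{2}\right)} = \frac{1}{\left(91043 + 2547216 + 4328352\right) - 386 \left(1 + 1605289\right)} = \frac{1}{6966611 - 619641940} = \frac{1}{-612675329} = - \frac{1}{612675329}$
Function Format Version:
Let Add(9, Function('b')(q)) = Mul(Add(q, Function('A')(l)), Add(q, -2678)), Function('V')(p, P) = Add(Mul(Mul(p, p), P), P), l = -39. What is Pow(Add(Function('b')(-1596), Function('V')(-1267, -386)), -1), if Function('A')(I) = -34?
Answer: Rational(-1, 612675329) ≈ -1.6322e-9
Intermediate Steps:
Function('V')(p, P) = Add(P, Mul(P, Pow(p, 2))) (Function('V')(p, P) = Add(Mul(Pow(p, 2), P), P) = Add(Mul(P, Pow(p, 2)), P) = Add(P, Mul(P, Pow(p, 2))))
Function('b')(q) = Add(-9, Mul(Add(-2678, q), Add(-34, q))) (Function('b')(q) = Add(-9, Mul(Add(q, -34), Add(q, -2678))) = Add(-9, Mul(Add(-34, q), Add(-2678, q))) = Add(-9, Mul(Add(-2678, q), Add(-34, q))))
Pow(Add(Function('b')(-1596), Function('V')(-1267, -386)), -1) = Pow(Add(Add(91043, Pow(-1596, 2), Mul(-2712, -1596)), Mul(-386, Add(1, Pow(-1267, 2)))), -1) = Pow(Add(Add(91043, 2547216, 4328352), Mul(-386, Add(1, 1605289))), -1) = Pow(Add(6966611, Mul(-386, 1605290)), -1) = Pow(Add(6966611, -619641940), -1) = Pow(-612675329, -1) = Rational(-1, 612675329)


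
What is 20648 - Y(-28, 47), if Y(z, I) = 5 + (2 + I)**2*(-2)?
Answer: 25445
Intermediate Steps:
Y(z, I) = 5 - 2*(2 + I)**2
20648 - Y(-28, 47) = 20648 - (5 - 2*(2 + 47)**2) = 20648 - (5 - 2*49**2) = 20648 - (5 - 2*2401) = 20648 - (5 - 4802) = 20648 - 1*(-4797) = 20648 + 4797 = 25445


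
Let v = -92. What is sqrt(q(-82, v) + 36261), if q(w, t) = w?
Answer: 11*sqrt(299) ≈ 190.21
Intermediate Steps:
sqrt(q(-82, v) + 36261) = sqrt(-82 + 36261) = sqrt(36179) = 11*sqrt(299)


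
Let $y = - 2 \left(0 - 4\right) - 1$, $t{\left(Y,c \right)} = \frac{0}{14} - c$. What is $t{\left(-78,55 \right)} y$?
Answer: $-385$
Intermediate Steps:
$t{\left(Y,c \right)} = - c$ ($t{\left(Y,c \right)} = 0 \cdot \frac{1}{14} - c = 0 - c = - c$)
$y = 7$ ($y = \left(-2\right) \left(-4\right) - 1 = 8 - 1 = 7$)
$t{\left(-78,55 \right)} y = \left(-1\right) 55 \cdot 7 = \left(-55\right) 7 = -385$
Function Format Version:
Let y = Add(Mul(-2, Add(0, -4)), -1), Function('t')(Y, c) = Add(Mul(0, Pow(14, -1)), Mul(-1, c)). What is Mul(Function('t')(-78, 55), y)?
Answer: -385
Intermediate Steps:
Function('t')(Y, c) = Mul(-1, c) (Function('t')(Y, c) = Add(Mul(0, Rational(1, 14)), Mul(-1, c)) = Add(0, Mul(-1, c)) = Mul(-1, c))
y = 7 (y = Add(Mul(-2, -4), -1) = Add(8, -1) = 7)
Mul(Function('t')(-78, 55), y) = Mul(Mul(-1, 55), 7) = Mul(-55, 7) = -385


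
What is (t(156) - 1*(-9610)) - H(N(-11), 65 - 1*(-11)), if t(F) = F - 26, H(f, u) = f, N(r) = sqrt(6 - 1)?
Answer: 9740 - sqrt(5) ≈ 9737.8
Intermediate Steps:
N(r) = sqrt(5)
t(F) = -26 + F
(t(156) - 1*(-9610)) - H(N(-11), 65 - 1*(-11)) = ((-26 + 156) - 1*(-9610)) - sqrt(5) = (130 + 9610) - sqrt(5) = 9740 - sqrt(5)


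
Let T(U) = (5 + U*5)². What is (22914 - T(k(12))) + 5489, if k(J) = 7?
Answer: 26803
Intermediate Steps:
T(U) = (5 + 5*U)²
(22914 - T(k(12))) + 5489 = (22914 - 25*(1 + 7)²) + 5489 = (22914 - 25*8²) + 5489 = (22914 - 25*64) + 5489 = (22914 - 1*1600) + 5489 = (22914 - 1600) + 5489 = 21314 + 5489 = 26803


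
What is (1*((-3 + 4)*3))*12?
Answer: 36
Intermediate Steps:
(1*((-3 + 4)*3))*12 = (1*(1*3))*12 = (1*3)*12 = 3*12 = 36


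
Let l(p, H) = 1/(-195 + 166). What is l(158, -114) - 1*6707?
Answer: -194504/29 ≈ -6707.0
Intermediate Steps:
l(p, H) = -1/29 (l(p, H) = 1/(-29) = -1/29)
l(158, -114) - 1*6707 = -1/29 - 1*6707 = -1/29 - 6707 = -194504/29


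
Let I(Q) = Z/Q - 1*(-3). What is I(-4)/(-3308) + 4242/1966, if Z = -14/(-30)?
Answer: 420806021/195105840 ≈ 2.1568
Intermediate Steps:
Z = 7/15 (Z = -14*(-1/30) = 7/15 ≈ 0.46667)
I(Q) = 3 + 7/(15*Q) (I(Q) = 7/(15*Q) - 1*(-3) = 7/(15*Q) + 3 = 3 + 7/(15*Q))
I(-4)/(-3308) + 4242/1966 = (3 + (7/15)/(-4))/(-3308) + 4242/1966 = (3 + (7/15)*(-¼))*(-1/3308) + 4242*(1/1966) = (3 - 7/60)*(-1/3308) + 2121/983 = (173/60)*(-1/3308) + 2121/983 = -173/198480 + 2121/983 = 420806021/195105840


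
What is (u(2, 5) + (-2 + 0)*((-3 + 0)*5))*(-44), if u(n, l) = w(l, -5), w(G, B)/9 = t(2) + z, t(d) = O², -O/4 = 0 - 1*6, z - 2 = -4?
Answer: -228624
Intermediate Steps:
z = -2 (z = 2 - 4 = -2)
O = 24 (O = -4*(0 - 1*6) = -4*(0 - 6) = -4*(-6) = 24)
t(d) = 576 (t(d) = 24² = 576)
w(G, B) = 5166 (w(G, B) = 9*(576 - 2) = 9*574 = 5166)
u(n, l) = 5166
(u(2, 5) + (-2 + 0)*((-3 + 0)*5))*(-44) = (5166 + (-2 + 0)*((-3 + 0)*5))*(-44) = (5166 - (-6)*5)*(-44) = (5166 - 2*(-15))*(-44) = (5166 + 30)*(-44) = 5196*(-44) = -228624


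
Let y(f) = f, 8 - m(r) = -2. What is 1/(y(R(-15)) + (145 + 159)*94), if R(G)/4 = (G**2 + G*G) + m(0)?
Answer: 1/30416 ≈ 3.2877e-5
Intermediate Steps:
m(r) = 10 (m(r) = 8 - 1*(-2) = 8 + 2 = 10)
R(G) = 40 + 8*G**2 (R(G) = 4*((G**2 + G*G) + 10) = 4*((G**2 + G**2) + 10) = 4*(2*G**2 + 10) = 4*(10 + 2*G**2) = 40 + 8*G**2)
1/(y(R(-15)) + (145 + 159)*94) = 1/((40 + 8*(-15)**2) + (145 + 159)*94) = 1/((40 + 8*225) + 304*94) = 1/((40 + 1800) + 28576) = 1/(1840 + 28576) = 1/30416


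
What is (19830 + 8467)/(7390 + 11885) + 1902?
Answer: 36689347/19275 ≈ 1903.5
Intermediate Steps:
(19830 + 8467)/(7390 + 11885) + 1902 = 28297/19275 + 1902 = 36689347/19275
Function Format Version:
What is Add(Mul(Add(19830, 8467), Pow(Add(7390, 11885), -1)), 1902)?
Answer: Rational(36689347, 19275) ≈ 1903.5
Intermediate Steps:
Add(Mul(Add(19830, 8467), Pow(Add(7390, 11885), -1)), 1902) = Add(Mul(28297, Pow(19275, -1)), 1902) = Add(Mul(28297, Rational(1, 19275)), 1902) = Add(Rational(28297, 19275), 1902) = Rational(36689347, 19275)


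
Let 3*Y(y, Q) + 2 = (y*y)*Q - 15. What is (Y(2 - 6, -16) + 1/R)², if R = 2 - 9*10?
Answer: 64144081/7744 ≈ 8283.1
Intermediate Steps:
Y(y, Q) = -17/3 + Q*y²/3 (Y(y, Q) = -⅔ + ((y*y)*Q - 15)/3 = -⅔ + (y²*Q - 15)/3 = -⅔ + (Q*y² - 15)/3 = -⅔ + (-15 + Q*y²)/3 = -⅔ + (-5 + Q*y²/3) = -17/3 + Q*y²/3)
R = -88 (R = 2 - 90 = -88)
(Y(2 - 6, -16) + 1/R)² = ((-17/3 + (⅓)*(-16)*(2 - 6)²) + 1/(-88))² = ((-17/3 + (⅓)*(-16)*(-4)²) - 1/88)² = ((-17/3 + (⅓)*(-16)*16) - 1/88)² = ((-17/3 - 256/3) - 1/88)² = (-91 - 1/88)² = (-8009/88)² = 64144081/7744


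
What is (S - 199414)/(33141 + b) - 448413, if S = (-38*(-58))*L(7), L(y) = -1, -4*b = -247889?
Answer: -170600877561/380453 ≈ -4.4842e+5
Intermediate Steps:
b = 247889/4 (b = -¼*(-247889) = 247889/4 ≈ 61972.)
S = -2204 (S = -38*(-58)*(-1) = 2204*(-1) = -2204)
(S - 199414)/(33141 + b) - 448413 = (-2204 - 199414)/(33141 + 247889/4) - 448413 = -201618/380453/4 - 448413 = -201618*4/380453 - 448413 = -806472/380453 - 448413 = -170600877561/380453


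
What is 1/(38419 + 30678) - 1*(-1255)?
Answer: 86716736/69097 ≈ 1255.0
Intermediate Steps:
1/(38419 + 30678) - 1*(-1255) = 1/69097 + 1255 = 86716736/69097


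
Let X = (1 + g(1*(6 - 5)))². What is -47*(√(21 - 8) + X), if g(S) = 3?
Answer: -752 - 47*√13 ≈ -921.46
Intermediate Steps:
X = 16 (X = (1 + 3)² = 4² = 16)
-47*(√(21 - 8) + X) = -47*(√(21 - 8) + 16) = -47*(√13 + 16) = -47*(16 + √13) = -752 - 47*√13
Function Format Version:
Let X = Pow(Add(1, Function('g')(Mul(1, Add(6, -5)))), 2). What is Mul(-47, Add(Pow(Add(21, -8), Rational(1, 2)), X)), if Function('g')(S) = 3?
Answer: Add(-752, Mul(-47, Pow(13, Rational(1, 2)))) ≈ -921.46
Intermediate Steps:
X = 16 (X = Pow(Add(1, 3), 2) = Pow(4, 2) = 16)
Mul(-47, Add(Pow(Add(21, -8), Rational(1, 2)), X)) = Mul(-47, Add(Pow(Add(21, -8), Rational(1, 2)), 16)) = Mul(-47, Add(Pow(13, Rational(1, 2)), 16)) = Mul(-47, Add(16, Pow(13, Rational(1, 2)))) = Add(-752, Mul(-47, Pow(13, Rational(1, 2))))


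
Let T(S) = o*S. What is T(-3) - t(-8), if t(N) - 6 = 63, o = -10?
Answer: -39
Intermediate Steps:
t(N) = 69 (t(N) = 6 + 63 = 69)
T(S) = -10*S
T(-3) - t(-8) = -10*(-3) - 1*69 = 30 - 69 = -39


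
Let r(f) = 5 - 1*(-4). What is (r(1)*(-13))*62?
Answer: -7254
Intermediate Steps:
r(f) = 9 (r(f) = 5 + 4 = 9)
(r(1)*(-13))*62 = (9*(-13))*62 = -117*62 = -7254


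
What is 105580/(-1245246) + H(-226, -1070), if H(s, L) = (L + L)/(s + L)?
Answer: 105333115/67243284 ≈ 1.5664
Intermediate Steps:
H(s, L) = 2*L/(L + s) (H(s, L) = (2*L)/(L + s) = 2*L/(L + s))
105580/(-1245246) + H(-226, -1070) = 105580/(-1245246) + 2*(-1070)/(-1070 - 226) = 105580*(-1/1245246) + 2*(-1070)/(-1296) = -52790/622623 + 2*(-1070)*(-1/1296) = -52790/622623 + 535/324 = 105333115/67243284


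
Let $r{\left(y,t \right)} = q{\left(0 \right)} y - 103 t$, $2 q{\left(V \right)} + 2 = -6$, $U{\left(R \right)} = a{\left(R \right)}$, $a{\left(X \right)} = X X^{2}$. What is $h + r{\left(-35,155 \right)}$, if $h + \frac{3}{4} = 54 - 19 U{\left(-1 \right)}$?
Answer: $- \frac{63011}{4} \approx -15753.0$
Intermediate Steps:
$a{\left(X \right)} = X^{3}$
$U{\left(R \right)} = R^{3}$
$q{\left(V \right)} = -4$ ($q{\left(V \right)} = -1 + \frac{1}{2} \left(-6\right) = -1 - 3 = -4$)
$h = \frac{289}{4}$ ($h = - \frac{3}{4} + \left(54 - 19 \left(-1\right)^{3}\right) = - \frac{3}{4} + \left(54 - -19\right) = - \frac{3}{4} + \left(54 + 19\right) = - \frac{3}{4} + 73 = \frac{289}{4} \approx 72.25$)
$r{\left(y,t \right)} = - 103 t - 4 y$ ($r{\left(y,t \right)} = - 4 y - 103 t = - 103 t - 4 y$)
$h + r{\left(-35,155 \right)} = \frac{289}{4} - 15825 = - \frac{63011}{4}$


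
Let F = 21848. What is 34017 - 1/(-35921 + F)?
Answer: 478721242/14073 ≈ 34017.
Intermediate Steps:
34017 - 1/(-35921 + F) = 34017 - 1/(-35921 + 21848) = 34017 - 1/(-14073) = 34017 - 1*(-1/14073) = 34017 + 1/14073 = 478721242/14073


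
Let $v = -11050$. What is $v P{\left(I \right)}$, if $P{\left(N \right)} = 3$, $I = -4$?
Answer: $-33150$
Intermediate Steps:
$v P{\left(I \right)} = \left(-11050\right) 3 = -33150$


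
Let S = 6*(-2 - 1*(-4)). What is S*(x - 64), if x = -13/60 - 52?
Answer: -6973/5 ≈ -1394.6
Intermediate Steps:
x = -3133/60 (x = -13*1/60 - 52 = -13/60 - 52 = -3133/60 ≈ -52.217)
S = 12 (S = 6*(-2 + 4) = 6*2 = 12)
S*(x - 64) = 12*(-3133/60 - 64) = 12*(-6973/60) = -6973/5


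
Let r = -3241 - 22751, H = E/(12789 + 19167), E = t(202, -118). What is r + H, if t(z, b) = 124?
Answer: -207650057/7989 ≈ -25992.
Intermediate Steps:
E = 124
H = 31/7989 (H = 124/(12789 + 19167) = 124/31956 = 124*(1/31956) = 31/7989 ≈ 0.0038803)
r = -25992
r + H = -25992 + 31/7989 = -207650057/7989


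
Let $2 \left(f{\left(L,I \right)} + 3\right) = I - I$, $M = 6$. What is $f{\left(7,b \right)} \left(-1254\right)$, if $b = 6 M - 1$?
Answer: $3762$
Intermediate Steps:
$b = 35$ ($b = 6 \cdot 6 - 1 = 36 - 1 = 35$)
$f{\left(L,I \right)} = -3$ ($f{\left(L,I \right)} = -3 + \frac{I - I}{2} = -3 + \frac{1}{2} \cdot 0 = -3 + 0 = -3$)
$f{\left(7,b \right)} \left(-1254\right) = \left(-3\right) \left(-1254\right) = 3762$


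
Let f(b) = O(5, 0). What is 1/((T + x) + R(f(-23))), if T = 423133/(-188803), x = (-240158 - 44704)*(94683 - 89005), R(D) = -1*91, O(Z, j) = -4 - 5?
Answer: -188803/305378757060314 ≈ -6.1826e-10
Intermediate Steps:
O(Z, j) = -9
f(b) = -9
R(D) = -91
x = -1617446436 (x = -284862*5678 = -1617446436)
T = -423133/188803 (T = 423133*(-1/188803) = -423133/188803 ≈ -2.2411)
1/((T + x) + R(f(-23))) = 1/((-423133/188803 - 1617446436) - 91) = 1/(-305378739879241/188803 - 91) = 1/(-305378757060314/188803) = -188803/305378757060314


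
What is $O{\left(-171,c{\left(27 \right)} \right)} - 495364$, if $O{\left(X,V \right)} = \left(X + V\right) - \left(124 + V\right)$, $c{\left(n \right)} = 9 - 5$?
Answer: $-495659$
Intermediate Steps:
$c{\left(n \right)} = 4$
$O{\left(X,V \right)} = -124 + X$ ($O{\left(X,V \right)} = \left(V + X\right) - \left(124 + V\right) = -124 + X$)
$O{\left(-171,c{\left(27 \right)} \right)} - 495364 = \left(-124 - 171\right) - 495364 = -295 - 495364 = -495659$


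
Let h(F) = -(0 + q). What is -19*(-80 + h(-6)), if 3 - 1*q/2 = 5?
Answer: 1444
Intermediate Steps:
q = -4 (q = 6 - 2*5 = 6 - 10 = -4)
h(F) = 4 (h(F) = -(0 - 4) = -1*(-4) = 4)
-19*(-80 + h(-6)) = -19*(-80 + 4) = -19*(-76) = 1444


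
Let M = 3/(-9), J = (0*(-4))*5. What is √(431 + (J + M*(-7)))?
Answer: 10*√39/3 ≈ 20.817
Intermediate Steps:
J = 0 (J = 0*5 = 0)
M = -⅓ (M = 3*(-⅑) = -⅓ ≈ -0.33333)
√(431 + (J + M*(-7))) = √(431 + (0 - ⅓*(-7))) = √(431 + (0 + 7/3)) = √(431 + 7/3) = √(1300/3) = 10*√39/3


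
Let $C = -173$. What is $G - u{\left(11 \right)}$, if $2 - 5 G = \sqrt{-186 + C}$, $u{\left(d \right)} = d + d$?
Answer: $- \frac{108}{5} - \frac{i \sqrt{359}}{5} \approx -21.6 - 3.7895 i$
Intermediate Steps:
$u{\left(d \right)} = 2 d$
$G = \frac{2}{5} - \frac{i \sqrt{359}}{5}$ ($G = \frac{2}{5} - \frac{\sqrt{-186 - 173}}{5} = \frac{2}{5} - \frac{\sqrt{-359}}{5} = \frac{2}{5} - \frac{i \sqrt{359}}{5} \approx 0.4 - 3.7895 i$)
$G - u{\left(11 \right)} = \left(\frac{2}{5} - \frac{i \sqrt{359}}{5}\right) - 2 \cdot 11 = \left(\frac{2}{5} - \frac{i \sqrt{359}}{5}\right) - 22 = - \frac{108}{5} - \frac{i \sqrt{359}}{5}$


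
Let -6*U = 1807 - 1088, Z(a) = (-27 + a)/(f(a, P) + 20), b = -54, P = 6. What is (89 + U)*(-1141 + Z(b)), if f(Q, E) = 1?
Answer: 741295/21 ≈ 35300.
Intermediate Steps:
Z(a) = -9/7 + a/21 (Z(a) = (-27 + a)/(1 + 20) = (-27 + a)/21 = (-27 + a)*(1/21) = -9/7 + a/21)
U = -719/6 (U = -(1807 - 1088)/6 = -⅙*719 = -719/6 ≈ -119.83)
(89 + U)*(-1141 + Z(b)) = (89 - 719/6)*(-1141 + (-9/7 + (1/21)*(-54))) = -185*(-1141 + (-9/7 - 18/7))/6 = -185*(-1141 - 27/7)/6 = -185/6*(-8014/7) = 741295/21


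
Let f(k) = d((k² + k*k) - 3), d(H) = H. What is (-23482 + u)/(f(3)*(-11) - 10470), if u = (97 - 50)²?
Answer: 7091/3545 ≈ 2.0003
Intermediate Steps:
f(k) = -3 + 2*k² (f(k) = (k² + k*k) - 3 = (k² + k²) - 3 = 2*k² - 3 = -3 + 2*k²)
u = 2209 (u = 47² = 2209)
(-23482 + u)/(f(3)*(-11) - 10470) = (-23482 + 2209)/((-3 + 2*3²)*(-11) - 10470) = -21273/((-3 + 2*9)*(-11) - 10470) = -21273/((-3 + 18)*(-11) - 10470) = -21273/(15*(-11) - 10470) = -21273/(-165 - 10470) = -21273/(-10635) = -21273*(-1/10635) = 7091/3545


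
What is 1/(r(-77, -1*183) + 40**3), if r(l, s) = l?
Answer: 1/63923 ≈ 1.5644e-5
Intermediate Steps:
1/(r(-77, -1*183) + 40**3) = 1/(-77 + 40**3) = 1/(-77 + 64000) = 1/63923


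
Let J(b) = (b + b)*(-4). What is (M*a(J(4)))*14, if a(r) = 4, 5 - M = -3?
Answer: 448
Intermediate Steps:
M = 8 (M = 5 - 1*(-3) = 5 + 3 = 8)
J(b) = -8*b (J(b) = (2*b)*(-4) = -8*b)
(M*a(J(4)))*14 = (8*4)*14 = 32*14 = 448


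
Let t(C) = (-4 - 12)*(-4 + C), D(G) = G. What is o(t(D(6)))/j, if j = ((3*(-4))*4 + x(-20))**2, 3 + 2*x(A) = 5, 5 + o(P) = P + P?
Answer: -69/2209 ≈ -0.031236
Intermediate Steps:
t(C) = 64 - 16*C (t(C) = -16*(-4 + C) = 64 - 16*C)
o(P) = -5 + 2*P (o(P) = -5 + (P + P) = -5 + 2*P)
x(A) = 1 (x(A) = -3/2 + (1/2)*5 = -3/2 + 5/2 = 1)
j = 2209 (j = ((3*(-4))*4 + 1)**2 = (-12*4 + 1)**2 = (-48 + 1)**2 = (-47)**2 = 2209)
o(t(D(6)))/j = (-5 + 2*(64 - 16*6))/2209 = (-5 + 2*(64 - 96))*(1/2209) = (-5 + 2*(-32))*(1/2209) = (-5 - 64)*(1/2209) = -69*1/2209 = -69/2209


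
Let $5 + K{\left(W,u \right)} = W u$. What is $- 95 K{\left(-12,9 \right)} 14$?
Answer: $150290$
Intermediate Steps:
$K{\left(W,u \right)} = -5 + W u$
$- 95 K{\left(-12,9 \right)} 14 = - 95 \left(-5 - 108\right) 14 = \left(-95\right) \left(-113\right) 14 = 10735 \cdot 14 = 150290$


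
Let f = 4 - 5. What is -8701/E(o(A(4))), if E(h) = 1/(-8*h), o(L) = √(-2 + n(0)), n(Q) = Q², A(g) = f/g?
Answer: 69608*I*√2 ≈ 98441.0*I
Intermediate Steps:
f = -1
A(g) = -1/g
o(L) = I*√2 (o(L) = √(-2 + 0²) = √(-2 + 0) = √(-2) = I*√2)
E(h) = -1/(8*h)
-8701/E(o(A(4))) = -8701*(-8*I*√2) = -(-69608)*I*√2 = 69608*I*√2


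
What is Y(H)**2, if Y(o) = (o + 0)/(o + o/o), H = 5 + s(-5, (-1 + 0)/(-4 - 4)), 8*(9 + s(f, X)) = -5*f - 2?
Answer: 81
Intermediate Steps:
s(f, X) = -37/4 - 5*f/8 (s(f, X) = -9 + (-5*f - 2)/8 = -9 + (-2 - 5*f)/8 = -9 + (-1/4 - 5*f/8) = -37/4 - 5*f/8)
H = -9/8 (H = 5 + (-37/4 - 5/8*(-5)) = 5 + (-37/4 + 25/8) = 5 - 49/8 = -9/8 ≈ -1.1250)
Y(o) = o/(1 + o) (Y(o) = o/(o + 1) = o/(1 + o))
Y(H)**2 = (-9/(8*(1 - 9/8)))**2 = (-9/(8*(-1/8)))**2 = (-9/8*(-8))**2 = 9**2 = 81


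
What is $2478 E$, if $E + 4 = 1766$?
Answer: $4366236$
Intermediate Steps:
$E = 1762$ ($E = -4 + 1766 = 1762$)
$2478 E = 2478 \cdot 1762 = 4366236$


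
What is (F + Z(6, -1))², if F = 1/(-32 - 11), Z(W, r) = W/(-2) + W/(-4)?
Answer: 151321/7396 ≈ 20.460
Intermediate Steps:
Z(W, r) = -3*W/4 (Z(W, r) = W*(-½) + W*(-¼) = -W/2 - W/4 = -3*W/4)
F = -1/43 (F = 1/(-43) = -1/43 ≈ -0.023256)
(F + Z(6, -1))² = (-1/43 - ¾*6)² = (-1/43 - 9/2)² = (-389/86)² = 151321/7396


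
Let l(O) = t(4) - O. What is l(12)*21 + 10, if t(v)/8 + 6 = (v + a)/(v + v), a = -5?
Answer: -1271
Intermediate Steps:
t(v) = -48 + 4*(-5 + v)/v (t(v) = -48 + 8*((v - 5)/(v + v)) = -48 + 8*((-5 + v)/((2*v))) = -48 + 8*((-5 + v)*(1/(2*v))) = -48 + 8*((-5 + v)/(2*v)) = -48 + 4*(-5 + v)/v)
l(O) = -49 - O (l(O) = (-44 - 20/4) - O = (-44 - 20*¼) - O = (-44 - 5) - O = -49 - O)
l(12)*21 + 10 = (-49 - 1*12)*21 + 10 = (-49 - 12)*21 + 10 = -61*21 + 10 = -1281 + 10 = -1271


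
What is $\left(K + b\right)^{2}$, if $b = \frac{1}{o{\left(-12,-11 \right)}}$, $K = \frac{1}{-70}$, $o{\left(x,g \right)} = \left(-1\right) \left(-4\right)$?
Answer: $\frac{1089}{19600} \approx 0.055561$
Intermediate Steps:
$o{\left(x,g \right)} = 4$
$K = - \frac{1}{70} \approx -0.014286$
$b = \frac{1}{4} \approx 0.25$
$\left(K + b\right)^{2} = \left(- \frac{1}{70} + \frac{1}{4}\right)^{2} = \left(\frac{33}{140}\right)^{2} = \frac{1089}{19600}$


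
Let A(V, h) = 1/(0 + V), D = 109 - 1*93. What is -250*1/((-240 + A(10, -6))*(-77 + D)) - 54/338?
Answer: -4373653/24731291 ≈ -0.17685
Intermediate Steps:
D = 16 (D = 109 - 93 = 16)
A(V, h) = 1/V
-250*1/((-240 + A(10, -6))*(-77 + D)) - 54/338 = -250*1/((-240 + 1/10)*(-77 + 16)) - 54/338 = -250*(-1/(61*(-240 + 1/10))) - 54*1/338 = -250/((-2399/10*(-61))) - 27/169 = -250/146339/10 - 27/169 = -250*10/146339 - 27/169 = -2500/146339 - 27/169 = -4373653/24731291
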